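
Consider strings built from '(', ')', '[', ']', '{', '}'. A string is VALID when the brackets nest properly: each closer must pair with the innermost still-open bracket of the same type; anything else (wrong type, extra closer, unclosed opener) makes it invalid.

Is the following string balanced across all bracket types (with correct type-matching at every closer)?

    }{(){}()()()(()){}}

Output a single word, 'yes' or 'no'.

Answer: no

Derivation:
pos 0: saw closer '}' but stack is empty → INVALID
Verdict: unmatched closer '}' at position 0 → no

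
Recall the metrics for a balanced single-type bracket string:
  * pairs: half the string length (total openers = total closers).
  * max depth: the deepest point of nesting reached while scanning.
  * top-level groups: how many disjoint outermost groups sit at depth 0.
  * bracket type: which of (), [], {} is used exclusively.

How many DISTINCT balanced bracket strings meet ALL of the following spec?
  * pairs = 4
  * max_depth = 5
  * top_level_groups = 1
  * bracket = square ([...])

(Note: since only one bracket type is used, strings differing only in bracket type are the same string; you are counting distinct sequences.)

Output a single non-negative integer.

Spec: pairs=4 depth=5 groups=1
Count(depth <= 5) = 5
Count(depth <= 4) = 5
Count(depth == 5) = 5 - 5 = 0

Answer: 0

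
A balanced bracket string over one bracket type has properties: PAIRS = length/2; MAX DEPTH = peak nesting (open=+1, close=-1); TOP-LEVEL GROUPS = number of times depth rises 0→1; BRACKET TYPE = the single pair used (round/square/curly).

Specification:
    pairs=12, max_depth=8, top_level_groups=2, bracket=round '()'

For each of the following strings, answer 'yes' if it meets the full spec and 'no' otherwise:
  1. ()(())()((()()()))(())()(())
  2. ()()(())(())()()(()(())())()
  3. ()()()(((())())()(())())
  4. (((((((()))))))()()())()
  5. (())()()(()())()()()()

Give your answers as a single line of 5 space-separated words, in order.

String 1 '()(())()((()()()))(())()(())': depth seq [1 0 1 2 1 0 1 0 1 2 3 2 3 2 3 2 1 0 1 2 1 0 1 0 1 2 1 0]
  -> pairs=14 depth=3 groups=7 -> no
String 2 '()()(())(())()()(()(())())()': depth seq [1 0 1 0 1 2 1 0 1 2 1 0 1 0 1 0 1 2 1 2 3 2 1 2 1 0 1 0]
  -> pairs=14 depth=3 groups=8 -> no
String 3 '()()()(((())())()(())())': depth seq [1 0 1 0 1 0 1 2 3 4 3 2 3 2 1 2 1 2 3 2 1 2 1 0]
  -> pairs=12 depth=4 groups=4 -> no
String 4 '(((((((()))))))()()())()': depth seq [1 2 3 4 5 6 7 8 7 6 5 4 3 2 1 2 1 2 1 2 1 0 1 0]
  -> pairs=12 depth=8 groups=2 -> yes
String 5 '(())()()(()())()()()()': depth seq [1 2 1 0 1 0 1 0 1 2 1 2 1 0 1 0 1 0 1 0 1 0]
  -> pairs=11 depth=2 groups=8 -> no

Answer: no no no yes no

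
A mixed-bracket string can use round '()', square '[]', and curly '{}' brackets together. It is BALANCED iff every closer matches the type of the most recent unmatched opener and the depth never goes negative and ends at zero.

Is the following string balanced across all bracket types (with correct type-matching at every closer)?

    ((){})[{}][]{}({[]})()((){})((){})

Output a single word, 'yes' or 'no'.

Answer: yes

Derivation:
pos 0: push '('; stack = (
pos 1: push '('; stack = ((
pos 2: ')' matches '('; pop; stack = (
pos 3: push '{'; stack = ({
pos 4: '}' matches '{'; pop; stack = (
pos 5: ')' matches '('; pop; stack = (empty)
pos 6: push '['; stack = [
pos 7: push '{'; stack = [{
pos 8: '}' matches '{'; pop; stack = [
pos 9: ']' matches '['; pop; stack = (empty)
pos 10: push '['; stack = [
pos 11: ']' matches '['; pop; stack = (empty)
pos 12: push '{'; stack = {
pos 13: '}' matches '{'; pop; stack = (empty)
pos 14: push '('; stack = (
pos 15: push '{'; stack = ({
pos 16: push '['; stack = ({[
pos 17: ']' matches '['; pop; stack = ({
pos 18: '}' matches '{'; pop; stack = (
pos 19: ')' matches '('; pop; stack = (empty)
pos 20: push '('; stack = (
pos 21: ')' matches '('; pop; stack = (empty)
pos 22: push '('; stack = (
pos 23: push '('; stack = ((
pos 24: ')' matches '('; pop; stack = (
pos 25: push '{'; stack = ({
pos 26: '}' matches '{'; pop; stack = (
pos 27: ')' matches '('; pop; stack = (empty)
pos 28: push '('; stack = (
pos 29: push '('; stack = ((
pos 30: ')' matches '('; pop; stack = (
pos 31: push '{'; stack = ({
pos 32: '}' matches '{'; pop; stack = (
pos 33: ')' matches '('; pop; stack = (empty)
end: stack empty → VALID
Verdict: properly nested → yes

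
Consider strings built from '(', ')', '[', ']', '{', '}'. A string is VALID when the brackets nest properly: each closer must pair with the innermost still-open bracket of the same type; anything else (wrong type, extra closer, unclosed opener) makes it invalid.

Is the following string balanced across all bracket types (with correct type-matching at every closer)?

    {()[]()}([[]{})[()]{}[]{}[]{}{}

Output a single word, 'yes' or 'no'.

pos 0: push '{'; stack = {
pos 1: push '('; stack = {(
pos 2: ')' matches '('; pop; stack = {
pos 3: push '['; stack = {[
pos 4: ']' matches '['; pop; stack = {
pos 5: push '('; stack = {(
pos 6: ')' matches '('; pop; stack = {
pos 7: '}' matches '{'; pop; stack = (empty)
pos 8: push '('; stack = (
pos 9: push '['; stack = ([
pos 10: push '['; stack = ([[
pos 11: ']' matches '['; pop; stack = ([
pos 12: push '{'; stack = ([{
pos 13: '}' matches '{'; pop; stack = ([
pos 14: saw closer ')' but top of stack is '[' (expected ']') → INVALID
Verdict: type mismatch at position 14: ')' closes '[' → no

Answer: no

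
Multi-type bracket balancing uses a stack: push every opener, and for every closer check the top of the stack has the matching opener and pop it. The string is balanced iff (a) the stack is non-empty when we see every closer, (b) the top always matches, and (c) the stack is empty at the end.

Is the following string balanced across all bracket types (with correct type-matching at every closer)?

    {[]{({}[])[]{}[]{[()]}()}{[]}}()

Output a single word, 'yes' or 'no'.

pos 0: push '{'; stack = {
pos 1: push '['; stack = {[
pos 2: ']' matches '['; pop; stack = {
pos 3: push '{'; stack = {{
pos 4: push '('; stack = {{(
pos 5: push '{'; stack = {{({
pos 6: '}' matches '{'; pop; stack = {{(
pos 7: push '['; stack = {{([
pos 8: ']' matches '['; pop; stack = {{(
pos 9: ')' matches '('; pop; stack = {{
pos 10: push '['; stack = {{[
pos 11: ']' matches '['; pop; stack = {{
pos 12: push '{'; stack = {{{
pos 13: '}' matches '{'; pop; stack = {{
pos 14: push '['; stack = {{[
pos 15: ']' matches '['; pop; stack = {{
pos 16: push '{'; stack = {{{
pos 17: push '['; stack = {{{[
pos 18: push '('; stack = {{{[(
pos 19: ')' matches '('; pop; stack = {{{[
pos 20: ']' matches '['; pop; stack = {{{
pos 21: '}' matches '{'; pop; stack = {{
pos 22: push '('; stack = {{(
pos 23: ')' matches '('; pop; stack = {{
pos 24: '}' matches '{'; pop; stack = {
pos 25: push '{'; stack = {{
pos 26: push '['; stack = {{[
pos 27: ']' matches '['; pop; stack = {{
pos 28: '}' matches '{'; pop; stack = {
pos 29: '}' matches '{'; pop; stack = (empty)
pos 30: push '('; stack = (
pos 31: ')' matches '('; pop; stack = (empty)
end: stack empty → VALID
Verdict: properly nested → yes

Answer: yes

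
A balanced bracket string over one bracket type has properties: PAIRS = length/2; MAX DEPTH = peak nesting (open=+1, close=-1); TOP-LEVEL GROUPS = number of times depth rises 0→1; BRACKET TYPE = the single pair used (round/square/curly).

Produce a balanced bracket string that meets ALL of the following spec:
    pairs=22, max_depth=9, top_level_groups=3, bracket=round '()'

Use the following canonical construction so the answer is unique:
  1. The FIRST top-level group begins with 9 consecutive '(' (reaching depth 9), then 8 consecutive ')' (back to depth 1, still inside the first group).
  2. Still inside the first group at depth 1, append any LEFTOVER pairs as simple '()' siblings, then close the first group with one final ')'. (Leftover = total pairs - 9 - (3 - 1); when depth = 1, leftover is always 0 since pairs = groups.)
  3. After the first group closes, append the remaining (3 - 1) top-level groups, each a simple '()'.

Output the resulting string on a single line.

Spec: pairs=22 depth=9 groups=3
Leftover pairs = 22 - 9 - (3-1) = 11
First group: deep chain of depth 9 + 11 sibling pairs
Remaining 2 groups: simple '()' each

Answer: ((((((((())))))))()()()()()()()()()()())()()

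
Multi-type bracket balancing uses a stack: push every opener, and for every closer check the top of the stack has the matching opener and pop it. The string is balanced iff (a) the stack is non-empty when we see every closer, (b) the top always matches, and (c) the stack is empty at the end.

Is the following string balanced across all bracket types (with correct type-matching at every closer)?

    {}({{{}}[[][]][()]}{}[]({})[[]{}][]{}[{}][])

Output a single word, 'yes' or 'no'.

pos 0: push '{'; stack = {
pos 1: '}' matches '{'; pop; stack = (empty)
pos 2: push '('; stack = (
pos 3: push '{'; stack = ({
pos 4: push '{'; stack = ({{
pos 5: push '{'; stack = ({{{
pos 6: '}' matches '{'; pop; stack = ({{
pos 7: '}' matches '{'; pop; stack = ({
pos 8: push '['; stack = ({[
pos 9: push '['; stack = ({[[
pos 10: ']' matches '['; pop; stack = ({[
pos 11: push '['; stack = ({[[
pos 12: ']' matches '['; pop; stack = ({[
pos 13: ']' matches '['; pop; stack = ({
pos 14: push '['; stack = ({[
pos 15: push '('; stack = ({[(
pos 16: ')' matches '('; pop; stack = ({[
pos 17: ']' matches '['; pop; stack = ({
pos 18: '}' matches '{'; pop; stack = (
pos 19: push '{'; stack = ({
pos 20: '}' matches '{'; pop; stack = (
pos 21: push '['; stack = ([
pos 22: ']' matches '['; pop; stack = (
pos 23: push '('; stack = ((
pos 24: push '{'; stack = (({
pos 25: '}' matches '{'; pop; stack = ((
pos 26: ')' matches '('; pop; stack = (
pos 27: push '['; stack = ([
pos 28: push '['; stack = ([[
pos 29: ']' matches '['; pop; stack = ([
pos 30: push '{'; stack = ([{
pos 31: '}' matches '{'; pop; stack = ([
pos 32: ']' matches '['; pop; stack = (
pos 33: push '['; stack = ([
pos 34: ']' matches '['; pop; stack = (
pos 35: push '{'; stack = ({
pos 36: '}' matches '{'; pop; stack = (
pos 37: push '['; stack = ([
pos 38: push '{'; stack = ([{
pos 39: '}' matches '{'; pop; stack = ([
pos 40: ']' matches '['; pop; stack = (
pos 41: push '['; stack = ([
pos 42: ']' matches '['; pop; stack = (
pos 43: ')' matches '('; pop; stack = (empty)
end: stack empty → VALID
Verdict: properly nested → yes

Answer: yes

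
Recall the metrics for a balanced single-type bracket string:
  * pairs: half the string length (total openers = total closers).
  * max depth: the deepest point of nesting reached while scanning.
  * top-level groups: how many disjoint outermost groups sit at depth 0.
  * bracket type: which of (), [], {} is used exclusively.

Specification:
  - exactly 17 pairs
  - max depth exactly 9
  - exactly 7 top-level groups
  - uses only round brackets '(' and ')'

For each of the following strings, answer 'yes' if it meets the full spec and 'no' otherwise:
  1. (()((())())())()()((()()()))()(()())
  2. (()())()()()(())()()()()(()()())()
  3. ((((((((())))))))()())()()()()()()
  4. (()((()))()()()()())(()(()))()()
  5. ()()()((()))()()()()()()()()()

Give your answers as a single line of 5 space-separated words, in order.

String 1 '(()((())())())()()((()()()))()(()())': depth seq [1 2 1 2 3 4 3 2 3 2 1 2 1 0 1 0 1 0 1 2 3 2 3 2 3 2 1 0 1 0 1 2 1 2 1 0]
  -> pairs=18 depth=4 groups=6 -> no
String 2 '(()())()()()(())()()()()(()()())()': depth seq [1 2 1 2 1 0 1 0 1 0 1 0 1 2 1 0 1 0 1 0 1 0 1 0 1 2 1 2 1 2 1 0 1 0]
  -> pairs=17 depth=2 groups=11 -> no
String 3 '((((((((())))))))()())()()()()()()': depth seq [1 2 3 4 5 6 7 8 9 8 7 6 5 4 3 2 1 2 1 2 1 0 1 0 1 0 1 0 1 0 1 0 1 0]
  -> pairs=17 depth=9 groups=7 -> yes
String 4 '(()((()))()()()()())(()(()))()()': depth seq [1 2 1 2 3 4 3 2 1 2 1 2 1 2 1 2 1 2 1 0 1 2 1 2 3 2 1 0 1 0 1 0]
  -> pairs=16 depth=4 groups=4 -> no
String 5 '()()()((()))()()()()()()()()()': depth seq [1 0 1 0 1 0 1 2 3 2 1 0 1 0 1 0 1 0 1 0 1 0 1 0 1 0 1 0 1 0]
  -> pairs=15 depth=3 groups=13 -> no

Answer: no no yes no no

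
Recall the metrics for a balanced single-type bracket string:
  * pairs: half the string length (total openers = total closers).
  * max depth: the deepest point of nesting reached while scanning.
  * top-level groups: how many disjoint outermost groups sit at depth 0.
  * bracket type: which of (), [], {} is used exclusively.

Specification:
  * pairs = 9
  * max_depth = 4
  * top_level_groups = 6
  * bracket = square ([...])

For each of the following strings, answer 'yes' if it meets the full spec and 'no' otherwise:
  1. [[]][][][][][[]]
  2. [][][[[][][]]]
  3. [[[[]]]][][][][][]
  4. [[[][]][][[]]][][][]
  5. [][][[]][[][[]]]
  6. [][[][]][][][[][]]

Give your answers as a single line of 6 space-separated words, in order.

Answer: no no yes no no no

Derivation:
String 1 '[[]][][][][][[]]': depth seq [1 2 1 0 1 0 1 0 1 0 1 0 1 2 1 0]
  -> pairs=8 depth=2 groups=6 -> no
String 2 '[][][[[][][]]]': depth seq [1 0 1 0 1 2 3 2 3 2 3 2 1 0]
  -> pairs=7 depth=3 groups=3 -> no
String 3 '[[[[]]]][][][][][]': depth seq [1 2 3 4 3 2 1 0 1 0 1 0 1 0 1 0 1 0]
  -> pairs=9 depth=4 groups=6 -> yes
String 4 '[[[][]][][[]]][][][]': depth seq [1 2 3 2 3 2 1 2 1 2 3 2 1 0 1 0 1 0 1 0]
  -> pairs=10 depth=3 groups=4 -> no
String 5 '[][][[]][[][[]]]': depth seq [1 0 1 0 1 2 1 0 1 2 1 2 3 2 1 0]
  -> pairs=8 depth=3 groups=4 -> no
String 6 '[][[][]][][][[][]]': depth seq [1 0 1 2 1 2 1 0 1 0 1 0 1 2 1 2 1 0]
  -> pairs=9 depth=2 groups=5 -> no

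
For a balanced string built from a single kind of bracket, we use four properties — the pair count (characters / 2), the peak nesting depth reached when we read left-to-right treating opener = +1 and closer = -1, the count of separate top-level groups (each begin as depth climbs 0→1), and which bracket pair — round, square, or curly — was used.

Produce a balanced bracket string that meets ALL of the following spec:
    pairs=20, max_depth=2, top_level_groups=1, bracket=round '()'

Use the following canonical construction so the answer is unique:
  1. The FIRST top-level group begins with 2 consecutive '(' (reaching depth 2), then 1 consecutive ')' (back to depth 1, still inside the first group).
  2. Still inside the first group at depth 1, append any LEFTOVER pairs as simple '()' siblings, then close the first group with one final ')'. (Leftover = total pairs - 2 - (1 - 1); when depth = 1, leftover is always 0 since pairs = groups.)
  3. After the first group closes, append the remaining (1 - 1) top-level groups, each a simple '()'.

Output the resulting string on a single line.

Answer: (()()()()()()()()()()()()()()()()()()())

Derivation:
Spec: pairs=20 depth=2 groups=1
Leftover pairs = 20 - 2 - (1-1) = 18
First group: deep chain of depth 2 + 18 sibling pairs
Remaining 0 groups: simple '()' each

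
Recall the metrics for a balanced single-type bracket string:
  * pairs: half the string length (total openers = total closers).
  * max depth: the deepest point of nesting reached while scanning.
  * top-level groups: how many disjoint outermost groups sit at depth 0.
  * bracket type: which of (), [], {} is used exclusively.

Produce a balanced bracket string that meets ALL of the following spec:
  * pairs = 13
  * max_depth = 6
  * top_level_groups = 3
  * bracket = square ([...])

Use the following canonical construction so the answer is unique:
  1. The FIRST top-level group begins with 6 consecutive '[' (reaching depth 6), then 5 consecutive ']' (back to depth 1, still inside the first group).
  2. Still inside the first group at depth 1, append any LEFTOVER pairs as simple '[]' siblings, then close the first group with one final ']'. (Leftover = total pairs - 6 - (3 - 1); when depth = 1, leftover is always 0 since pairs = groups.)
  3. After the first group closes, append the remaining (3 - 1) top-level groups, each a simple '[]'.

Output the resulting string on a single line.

Spec: pairs=13 depth=6 groups=3
Leftover pairs = 13 - 6 - (3-1) = 5
First group: deep chain of depth 6 + 5 sibling pairs
Remaining 2 groups: simple '[]' each

Answer: [[[[[[]]]]][][][][][]][][]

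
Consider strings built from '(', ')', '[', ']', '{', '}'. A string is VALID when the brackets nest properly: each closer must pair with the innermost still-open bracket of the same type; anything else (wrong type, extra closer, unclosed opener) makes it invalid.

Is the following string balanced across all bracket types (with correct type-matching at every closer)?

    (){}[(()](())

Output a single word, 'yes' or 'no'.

Answer: no

Derivation:
pos 0: push '('; stack = (
pos 1: ')' matches '('; pop; stack = (empty)
pos 2: push '{'; stack = {
pos 3: '}' matches '{'; pop; stack = (empty)
pos 4: push '['; stack = [
pos 5: push '('; stack = [(
pos 6: push '('; stack = [((
pos 7: ')' matches '('; pop; stack = [(
pos 8: saw closer ']' but top of stack is '(' (expected ')') → INVALID
Verdict: type mismatch at position 8: ']' closes '(' → no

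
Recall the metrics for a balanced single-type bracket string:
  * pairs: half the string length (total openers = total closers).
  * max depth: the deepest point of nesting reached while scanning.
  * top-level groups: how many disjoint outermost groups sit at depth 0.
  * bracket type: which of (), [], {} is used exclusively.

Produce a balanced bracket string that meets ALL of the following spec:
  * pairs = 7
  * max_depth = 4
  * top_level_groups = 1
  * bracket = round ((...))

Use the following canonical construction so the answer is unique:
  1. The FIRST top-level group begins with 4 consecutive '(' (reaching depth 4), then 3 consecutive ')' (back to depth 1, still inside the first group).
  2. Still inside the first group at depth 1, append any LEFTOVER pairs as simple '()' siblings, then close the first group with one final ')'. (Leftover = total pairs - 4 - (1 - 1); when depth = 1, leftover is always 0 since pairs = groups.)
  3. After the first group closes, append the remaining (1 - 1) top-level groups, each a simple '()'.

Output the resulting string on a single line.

Spec: pairs=7 depth=4 groups=1
Leftover pairs = 7 - 4 - (1-1) = 3
First group: deep chain of depth 4 + 3 sibling pairs
Remaining 0 groups: simple '()' each

Answer: (((()))()()())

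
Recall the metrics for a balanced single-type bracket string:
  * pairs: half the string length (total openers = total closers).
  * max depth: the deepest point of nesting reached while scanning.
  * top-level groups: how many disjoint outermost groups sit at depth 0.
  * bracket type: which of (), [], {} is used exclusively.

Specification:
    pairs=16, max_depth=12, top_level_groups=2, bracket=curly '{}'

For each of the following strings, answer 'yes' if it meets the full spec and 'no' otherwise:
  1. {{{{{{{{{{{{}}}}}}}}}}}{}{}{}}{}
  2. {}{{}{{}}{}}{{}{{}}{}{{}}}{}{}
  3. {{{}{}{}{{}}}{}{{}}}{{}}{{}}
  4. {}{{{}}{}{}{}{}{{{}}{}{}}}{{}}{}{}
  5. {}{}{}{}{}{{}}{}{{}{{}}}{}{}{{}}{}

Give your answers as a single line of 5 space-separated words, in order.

String 1 '{{{{{{{{{{{{}}}}}}}}}}}{}{}{}}{}': depth seq [1 2 3 4 5 6 7 8 9 10 11 12 11 10 9 8 7 6 5 4 3 2 1 2 1 2 1 2 1 0 1 0]
  -> pairs=16 depth=12 groups=2 -> yes
String 2 '{}{{}{{}}{}}{{}{{}}{}{{}}}{}{}': depth seq [1 0 1 2 1 2 3 2 1 2 1 0 1 2 1 2 3 2 1 2 1 2 3 2 1 0 1 0 1 0]
  -> pairs=15 depth=3 groups=5 -> no
String 3 '{{{}{}{}{{}}}{}{{}}}{{}}{{}}': depth seq [1 2 3 2 3 2 3 2 3 4 3 2 1 2 1 2 3 2 1 0 1 2 1 0 1 2 1 0]
  -> pairs=14 depth=4 groups=3 -> no
String 4 '{}{{{}}{}{}{}{}{{{}}{}{}}}{{}}{}{}': depth seq [1 0 1 2 3 2 1 2 1 2 1 2 1 2 1 2 3 4 3 2 3 2 3 2 1 0 1 2 1 0 1 0 1 0]
  -> pairs=17 depth=4 groups=5 -> no
String 5 '{}{}{}{}{}{{}}{}{{}{{}}}{}{}{{}}{}': depth seq [1 0 1 0 1 0 1 0 1 0 1 2 1 0 1 0 1 2 1 2 3 2 1 0 1 0 1 0 1 2 1 0 1 0]
  -> pairs=17 depth=3 groups=12 -> no

Answer: yes no no no no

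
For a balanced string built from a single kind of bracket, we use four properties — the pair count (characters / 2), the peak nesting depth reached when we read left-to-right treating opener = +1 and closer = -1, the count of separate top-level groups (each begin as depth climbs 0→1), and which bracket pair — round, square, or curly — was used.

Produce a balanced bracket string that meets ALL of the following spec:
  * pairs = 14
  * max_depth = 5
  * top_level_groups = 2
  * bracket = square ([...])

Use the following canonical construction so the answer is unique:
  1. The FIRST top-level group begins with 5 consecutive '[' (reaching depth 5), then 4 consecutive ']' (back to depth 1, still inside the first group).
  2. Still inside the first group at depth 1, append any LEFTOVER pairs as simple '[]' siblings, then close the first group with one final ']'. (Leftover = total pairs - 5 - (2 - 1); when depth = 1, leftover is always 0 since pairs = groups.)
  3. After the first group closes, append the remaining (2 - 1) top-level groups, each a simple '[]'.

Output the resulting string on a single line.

Answer: [[[[[]]]][][][][][][][][]][]

Derivation:
Spec: pairs=14 depth=5 groups=2
Leftover pairs = 14 - 5 - (2-1) = 8
First group: deep chain of depth 5 + 8 sibling pairs
Remaining 1 groups: simple '[]' each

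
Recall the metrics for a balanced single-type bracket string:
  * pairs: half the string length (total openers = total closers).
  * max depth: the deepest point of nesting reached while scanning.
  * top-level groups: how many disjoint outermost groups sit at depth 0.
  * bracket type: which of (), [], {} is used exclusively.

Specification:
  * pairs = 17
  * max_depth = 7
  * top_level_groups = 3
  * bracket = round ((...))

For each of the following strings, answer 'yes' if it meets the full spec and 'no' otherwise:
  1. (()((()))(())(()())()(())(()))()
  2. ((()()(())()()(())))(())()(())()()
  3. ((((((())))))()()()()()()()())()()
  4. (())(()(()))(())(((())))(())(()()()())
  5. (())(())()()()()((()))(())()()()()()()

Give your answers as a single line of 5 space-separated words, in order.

String 1 '(()((()))(())(()())()(())(()))()': depth seq [1 2 1 2 3 4 3 2 1 2 3 2 1 2 3 2 3 2 1 2 1 2 3 2 1 2 3 2 1 0 1 0]
  -> pairs=16 depth=4 groups=2 -> no
String 2 '((()()(())()()(())))(())()(())()()': depth seq [1 2 3 2 3 2 3 4 3 2 3 2 3 2 3 4 3 2 1 0 1 2 1 0 1 0 1 2 1 0 1 0 1 0]
  -> pairs=17 depth=4 groups=6 -> no
String 3 '((((((())))))()()()()()()()())()()': depth seq [1 2 3 4 5 6 7 6 5 4 3 2 1 2 1 2 1 2 1 2 1 2 1 2 1 2 1 2 1 0 1 0 1 0]
  -> pairs=17 depth=7 groups=3 -> yes
String 4 '(())(()(()))(())(((())))(())(()()()())': depth seq [1 2 1 0 1 2 1 2 3 2 1 0 1 2 1 0 1 2 3 4 3 2 1 0 1 2 1 0 1 2 1 2 1 2 1 2 1 0]
  -> pairs=19 depth=4 groups=6 -> no
String 5 '(())(())()()()()((()))(())()()()()()()': depth seq [1 2 1 0 1 2 1 0 1 0 1 0 1 0 1 0 1 2 3 2 1 0 1 2 1 0 1 0 1 0 1 0 1 0 1 0 1 0]
  -> pairs=19 depth=3 groups=14 -> no

Answer: no no yes no no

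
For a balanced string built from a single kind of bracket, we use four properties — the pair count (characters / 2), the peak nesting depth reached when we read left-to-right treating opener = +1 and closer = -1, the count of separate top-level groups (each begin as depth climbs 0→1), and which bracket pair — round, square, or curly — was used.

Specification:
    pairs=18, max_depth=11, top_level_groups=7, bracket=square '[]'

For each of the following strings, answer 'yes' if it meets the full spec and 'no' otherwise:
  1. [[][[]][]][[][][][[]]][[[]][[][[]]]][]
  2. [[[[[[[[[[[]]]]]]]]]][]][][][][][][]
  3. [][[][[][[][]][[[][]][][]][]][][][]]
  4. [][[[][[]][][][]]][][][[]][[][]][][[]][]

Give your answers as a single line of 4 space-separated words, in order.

Answer: no yes no no

Derivation:
String 1 '[[][[]][]][[][][][[]]][[[]][[][[]]]][]': depth seq [1 2 1 2 3 2 1 2 1 0 1 2 1 2 1 2 1 2 3 2 1 0 1 2 3 2 1 2 3 2 3 4 3 2 1 0 1 0]
  -> pairs=19 depth=4 groups=4 -> no
String 2 '[[[[[[[[[[[]]]]]]]]]][]][][][][][][]': depth seq [1 2 3 4 5 6 7 8 9 10 11 10 9 8 7 6 5 4 3 2 1 2 1 0 1 0 1 0 1 0 1 0 1 0 1 0]
  -> pairs=18 depth=11 groups=7 -> yes
String 3 '[][[][[][[][]][[[][]][][]][]][][][]]': depth seq [1 0 1 2 1 2 3 2 3 4 3 4 3 2 3 4 5 4 5 4 3 4 3 4 3 2 3 2 1 2 1 2 1 2 1 0]
  -> pairs=18 depth=5 groups=2 -> no
String 4 '[][[[][[]][][][]]][][][[]][[][]][][[]][]': depth seq [1 0 1 2 3 2 3 4 3 2 3 2 3 2 3 2 1 0 1 0 1 0 1 2 1 0 1 2 1 2 1 0 1 0 1 2 1 0 1 0]
  -> pairs=20 depth=4 groups=9 -> no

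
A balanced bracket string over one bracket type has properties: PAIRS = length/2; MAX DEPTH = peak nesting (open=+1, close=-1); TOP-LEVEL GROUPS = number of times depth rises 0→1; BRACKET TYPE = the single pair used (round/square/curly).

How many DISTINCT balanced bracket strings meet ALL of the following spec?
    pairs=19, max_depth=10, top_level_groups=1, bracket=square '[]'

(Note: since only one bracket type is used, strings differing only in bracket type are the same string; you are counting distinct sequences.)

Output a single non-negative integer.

Spec: pairs=19 depth=10 groups=1
Count(depth <= 10) = 462125928
Count(depth <= 9) = 435668420
Count(depth == 10) = 462125928 - 435668420 = 26457508

Answer: 26457508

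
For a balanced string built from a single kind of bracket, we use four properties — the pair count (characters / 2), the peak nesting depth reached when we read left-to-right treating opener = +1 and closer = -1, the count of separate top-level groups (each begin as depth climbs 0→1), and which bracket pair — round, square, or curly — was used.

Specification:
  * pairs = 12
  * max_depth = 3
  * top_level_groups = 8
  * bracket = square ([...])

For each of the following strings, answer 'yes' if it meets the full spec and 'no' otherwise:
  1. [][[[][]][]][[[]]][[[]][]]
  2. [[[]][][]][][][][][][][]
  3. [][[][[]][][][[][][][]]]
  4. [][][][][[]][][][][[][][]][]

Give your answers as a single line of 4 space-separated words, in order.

Answer: no yes no no

Derivation:
String 1 '[][[[][]][]][[[]]][[[]][]]': depth seq [1 0 1 2 3 2 3 2 1 2 1 0 1 2 3 2 1 0 1 2 3 2 1 2 1 0]
  -> pairs=13 depth=3 groups=4 -> no
String 2 '[[[]][][]][][][][][][][]': depth seq [1 2 3 2 1 2 1 2 1 0 1 0 1 0 1 0 1 0 1 0 1 0 1 0]
  -> pairs=12 depth=3 groups=8 -> yes
String 3 '[][[][[]][][][[][][][]]]': depth seq [1 0 1 2 1 2 3 2 1 2 1 2 1 2 3 2 3 2 3 2 3 2 1 0]
  -> pairs=12 depth=3 groups=2 -> no
String 4 '[][][][][[]][][][][[][][]][]': depth seq [1 0 1 0 1 0 1 0 1 2 1 0 1 0 1 0 1 0 1 2 1 2 1 2 1 0 1 0]
  -> pairs=14 depth=2 groups=10 -> no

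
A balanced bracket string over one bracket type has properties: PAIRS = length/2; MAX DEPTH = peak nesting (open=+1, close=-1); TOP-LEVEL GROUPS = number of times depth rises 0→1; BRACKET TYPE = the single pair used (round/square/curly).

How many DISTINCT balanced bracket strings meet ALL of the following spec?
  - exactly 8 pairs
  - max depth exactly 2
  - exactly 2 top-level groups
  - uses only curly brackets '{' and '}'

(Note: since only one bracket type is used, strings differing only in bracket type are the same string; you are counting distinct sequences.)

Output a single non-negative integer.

Spec: pairs=8 depth=2 groups=2
Count(depth <= 2) = 7
Count(depth <= 1) = 0
Count(depth == 2) = 7 - 0 = 7

Answer: 7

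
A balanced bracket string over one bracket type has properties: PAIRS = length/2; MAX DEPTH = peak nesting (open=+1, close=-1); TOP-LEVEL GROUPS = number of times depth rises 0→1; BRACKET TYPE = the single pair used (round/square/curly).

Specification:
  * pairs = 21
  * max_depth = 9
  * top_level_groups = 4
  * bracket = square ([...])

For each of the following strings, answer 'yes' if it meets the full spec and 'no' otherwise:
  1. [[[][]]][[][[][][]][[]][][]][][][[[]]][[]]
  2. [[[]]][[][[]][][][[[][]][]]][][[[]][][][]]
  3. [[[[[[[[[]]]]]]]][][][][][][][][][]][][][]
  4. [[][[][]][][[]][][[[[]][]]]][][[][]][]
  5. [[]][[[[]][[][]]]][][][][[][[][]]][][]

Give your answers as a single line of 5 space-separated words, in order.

String 1 '[[[][]]][[][[][][]][[]][][]][][][[[]]][[]]': depth seq [1 2 3 2 3 2 1 0 1 2 1 2 3 2 3 2 3 2 1 2 3 2 1 2 1 2 1 0 1 0 1 0 1 2 3 2 1 0 1 2 1 0]
  -> pairs=21 depth=3 groups=6 -> no
String 2 '[[[]]][[][[]][][][[[][]][]]][][[[]][][][]]': depth seq [1 2 3 2 1 0 1 2 1 2 3 2 1 2 1 2 1 2 3 4 3 4 3 2 3 2 1 0 1 0 1 2 3 2 1 2 1 2 1 2 1 0]
  -> pairs=21 depth=4 groups=4 -> no
String 3 '[[[[[[[[[]]]]]]]][][][][][][][][][]][][][]': depth seq [1 2 3 4 5 6 7 8 9 8 7 6 5 4 3 2 1 2 1 2 1 2 1 2 1 2 1 2 1 2 1 2 1 2 1 0 1 0 1 0 1 0]
  -> pairs=21 depth=9 groups=4 -> yes
String 4 '[[][[][]][][[]][][[[[]][]]]][][[][]][]': depth seq [1 2 1 2 3 2 3 2 1 2 1 2 3 2 1 2 1 2 3 4 5 4 3 4 3 2 1 0 1 0 1 2 1 2 1 0 1 0]
  -> pairs=19 depth=5 groups=4 -> no
String 5 '[[]][[[[]][[][]]]][][][][[][[][]]][][]': depth seq [1 2 1 0 1 2 3 4 3 2 3 4 3 4 3 2 1 0 1 0 1 0 1 0 1 2 1 2 3 2 3 2 1 0 1 0 1 0]
  -> pairs=19 depth=4 groups=8 -> no

Answer: no no yes no no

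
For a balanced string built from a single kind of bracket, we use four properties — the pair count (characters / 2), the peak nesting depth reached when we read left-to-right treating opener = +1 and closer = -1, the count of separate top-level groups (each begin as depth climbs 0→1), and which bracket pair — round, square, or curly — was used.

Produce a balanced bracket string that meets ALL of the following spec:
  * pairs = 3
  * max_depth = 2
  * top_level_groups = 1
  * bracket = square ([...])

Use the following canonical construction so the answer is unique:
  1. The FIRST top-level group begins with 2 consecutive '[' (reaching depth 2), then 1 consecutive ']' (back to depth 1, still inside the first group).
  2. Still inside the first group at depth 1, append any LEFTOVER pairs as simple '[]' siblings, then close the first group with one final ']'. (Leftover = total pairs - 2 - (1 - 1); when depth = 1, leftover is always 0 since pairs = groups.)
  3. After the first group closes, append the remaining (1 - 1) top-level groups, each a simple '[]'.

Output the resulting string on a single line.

Spec: pairs=3 depth=2 groups=1
Leftover pairs = 3 - 2 - (1-1) = 1
First group: deep chain of depth 2 + 1 sibling pairs
Remaining 0 groups: simple '[]' each

Answer: [[][]]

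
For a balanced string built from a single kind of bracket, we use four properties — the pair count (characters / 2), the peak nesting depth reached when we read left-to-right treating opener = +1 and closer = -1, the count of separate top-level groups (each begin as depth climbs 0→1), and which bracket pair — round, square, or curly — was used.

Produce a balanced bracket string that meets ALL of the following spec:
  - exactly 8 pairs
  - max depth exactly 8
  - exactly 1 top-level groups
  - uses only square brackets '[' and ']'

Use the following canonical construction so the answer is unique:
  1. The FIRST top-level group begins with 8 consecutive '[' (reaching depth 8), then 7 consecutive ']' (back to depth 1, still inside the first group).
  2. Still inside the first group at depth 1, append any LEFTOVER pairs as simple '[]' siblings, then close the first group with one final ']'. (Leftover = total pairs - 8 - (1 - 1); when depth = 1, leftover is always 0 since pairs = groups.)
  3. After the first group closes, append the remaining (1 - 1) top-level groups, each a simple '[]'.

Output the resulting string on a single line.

Answer: [[[[[[[[]]]]]]]]

Derivation:
Spec: pairs=8 depth=8 groups=1
Leftover pairs = 8 - 8 - (1-1) = 0
First group: deep chain of depth 8 + 0 sibling pairs
Remaining 0 groups: simple '[]' each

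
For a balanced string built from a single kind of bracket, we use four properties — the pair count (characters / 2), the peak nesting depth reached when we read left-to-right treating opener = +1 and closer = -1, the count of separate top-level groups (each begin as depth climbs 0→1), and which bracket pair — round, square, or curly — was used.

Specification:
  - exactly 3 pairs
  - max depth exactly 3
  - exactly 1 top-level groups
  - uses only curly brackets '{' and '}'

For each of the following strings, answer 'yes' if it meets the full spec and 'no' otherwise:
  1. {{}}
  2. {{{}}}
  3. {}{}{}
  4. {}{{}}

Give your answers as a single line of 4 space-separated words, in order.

Answer: no yes no no

Derivation:
String 1 '{{}}': depth seq [1 2 1 0]
  -> pairs=2 depth=2 groups=1 -> no
String 2 '{{{}}}': depth seq [1 2 3 2 1 0]
  -> pairs=3 depth=3 groups=1 -> yes
String 3 '{}{}{}': depth seq [1 0 1 0 1 0]
  -> pairs=3 depth=1 groups=3 -> no
String 4 '{}{{}}': depth seq [1 0 1 2 1 0]
  -> pairs=3 depth=2 groups=2 -> no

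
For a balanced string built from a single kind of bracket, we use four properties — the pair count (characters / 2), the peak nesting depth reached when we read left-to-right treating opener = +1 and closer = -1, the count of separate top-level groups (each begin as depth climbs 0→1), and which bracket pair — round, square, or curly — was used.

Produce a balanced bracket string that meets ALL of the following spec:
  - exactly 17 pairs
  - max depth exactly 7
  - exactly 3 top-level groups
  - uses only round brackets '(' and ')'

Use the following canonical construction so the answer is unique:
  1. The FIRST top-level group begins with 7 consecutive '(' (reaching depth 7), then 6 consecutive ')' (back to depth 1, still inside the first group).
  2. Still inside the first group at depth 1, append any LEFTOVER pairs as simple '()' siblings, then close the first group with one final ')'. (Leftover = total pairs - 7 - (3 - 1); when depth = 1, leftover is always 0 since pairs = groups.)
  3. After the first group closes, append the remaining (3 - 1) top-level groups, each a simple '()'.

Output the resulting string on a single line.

Spec: pairs=17 depth=7 groups=3
Leftover pairs = 17 - 7 - (3-1) = 8
First group: deep chain of depth 7 + 8 sibling pairs
Remaining 2 groups: simple '()' each

Answer: ((((((())))))()()()()()()()())()()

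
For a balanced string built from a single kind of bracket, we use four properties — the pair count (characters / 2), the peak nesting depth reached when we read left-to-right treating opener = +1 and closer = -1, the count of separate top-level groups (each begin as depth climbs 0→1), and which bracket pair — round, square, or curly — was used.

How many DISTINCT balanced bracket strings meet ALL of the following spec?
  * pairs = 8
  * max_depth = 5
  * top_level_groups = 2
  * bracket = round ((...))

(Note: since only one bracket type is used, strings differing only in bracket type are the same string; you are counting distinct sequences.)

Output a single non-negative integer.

Spec: pairs=8 depth=5 groups=2
Count(depth <= 5) = 407
Count(depth <= 4) = 323
Count(depth == 5) = 407 - 323 = 84

Answer: 84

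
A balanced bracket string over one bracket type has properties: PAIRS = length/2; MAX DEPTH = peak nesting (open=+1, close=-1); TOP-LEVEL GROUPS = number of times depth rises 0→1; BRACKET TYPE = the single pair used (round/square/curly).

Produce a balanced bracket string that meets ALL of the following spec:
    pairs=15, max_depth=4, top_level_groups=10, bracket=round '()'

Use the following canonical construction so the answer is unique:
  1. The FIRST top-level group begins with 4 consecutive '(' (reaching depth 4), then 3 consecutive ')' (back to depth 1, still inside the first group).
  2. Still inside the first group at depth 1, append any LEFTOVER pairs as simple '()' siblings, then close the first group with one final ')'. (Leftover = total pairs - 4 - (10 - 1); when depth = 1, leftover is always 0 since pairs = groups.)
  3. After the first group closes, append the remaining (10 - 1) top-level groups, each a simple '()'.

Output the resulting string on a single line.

Spec: pairs=15 depth=4 groups=10
Leftover pairs = 15 - 4 - (10-1) = 2
First group: deep chain of depth 4 + 2 sibling pairs
Remaining 9 groups: simple '()' each

Answer: (((()))()())()()()()()()()()()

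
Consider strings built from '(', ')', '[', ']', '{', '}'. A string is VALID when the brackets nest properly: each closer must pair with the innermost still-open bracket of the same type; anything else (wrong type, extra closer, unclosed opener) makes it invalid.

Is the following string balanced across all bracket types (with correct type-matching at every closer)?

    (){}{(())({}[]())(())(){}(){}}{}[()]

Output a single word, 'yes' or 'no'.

pos 0: push '('; stack = (
pos 1: ')' matches '('; pop; stack = (empty)
pos 2: push '{'; stack = {
pos 3: '}' matches '{'; pop; stack = (empty)
pos 4: push '{'; stack = {
pos 5: push '('; stack = {(
pos 6: push '('; stack = {((
pos 7: ')' matches '('; pop; stack = {(
pos 8: ')' matches '('; pop; stack = {
pos 9: push '('; stack = {(
pos 10: push '{'; stack = {({
pos 11: '}' matches '{'; pop; stack = {(
pos 12: push '['; stack = {([
pos 13: ']' matches '['; pop; stack = {(
pos 14: push '('; stack = {((
pos 15: ')' matches '('; pop; stack = {(
pos 16: ')' matches '('; pop; stack = {
pos 17: push '('; stack = {(
pos 18: push '('; stack = {((
pos 19: ')' matches '('; pop; stack = {(
pos 20: ')' matches '('; pop; stack = {
pos 21: push '('; stack = {(
pos 22: ')' matches '('; pop; stack = {
pos 23: push '{'; stack = {{
pos 24: '}' matches '{'; pop; stack = {
pos 25: push '('; stack = {(
pos 26: ')' matches '('; pop; stack = {
pos 27: push '{'; stack = {{
pos 28: '}' matches '{'; pop; stack = {
pos 29: '}' matches '{'; pop; stack = (empty)
pos 30: push '{'; stack = {
pos 31: '}' matches '{'; pop; stack = (empty)
pos 32: push '['; stack = [
pos 33: push '('; stack = [(
pos 34: ')' matches '('; pop; stack = [
pos 35: ']' matches '['; pop; stack = (empty)
end: stack empty → VALID
Verdict: properly nested → yes

Answer: yes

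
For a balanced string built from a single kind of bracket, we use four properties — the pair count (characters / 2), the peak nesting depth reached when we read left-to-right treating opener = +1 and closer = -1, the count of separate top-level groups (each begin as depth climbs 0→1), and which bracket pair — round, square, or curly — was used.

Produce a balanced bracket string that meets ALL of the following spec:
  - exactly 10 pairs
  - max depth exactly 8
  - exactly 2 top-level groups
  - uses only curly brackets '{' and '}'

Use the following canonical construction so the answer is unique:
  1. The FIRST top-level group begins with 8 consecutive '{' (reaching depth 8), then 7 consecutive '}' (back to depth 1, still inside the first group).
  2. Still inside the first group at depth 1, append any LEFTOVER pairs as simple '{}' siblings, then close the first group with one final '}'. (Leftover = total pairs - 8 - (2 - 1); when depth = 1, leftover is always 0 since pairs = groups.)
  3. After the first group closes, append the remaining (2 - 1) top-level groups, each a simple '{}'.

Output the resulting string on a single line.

Spec: pairs=10 depth=8 groups=2
Leftover pairs = 10 - 8 - (2-1) = 1
First group: deep chain of depth 8 + 1 sibling pairs
Remaining 1 groups: simple '{}' each

Answer: {{{{{{{{}}}}}}}{}}{}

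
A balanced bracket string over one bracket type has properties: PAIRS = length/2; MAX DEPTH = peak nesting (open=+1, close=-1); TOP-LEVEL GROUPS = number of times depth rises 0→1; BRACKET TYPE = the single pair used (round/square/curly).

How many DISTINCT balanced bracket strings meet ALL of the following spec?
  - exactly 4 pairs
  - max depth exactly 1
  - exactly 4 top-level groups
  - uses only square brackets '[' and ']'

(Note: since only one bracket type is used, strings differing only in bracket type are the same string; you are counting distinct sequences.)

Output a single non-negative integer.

Spec: pairs=4 depth=1 groups=4
Count(depth <= 1) = 1
Count(depth <= 0) = 0
Count(depth == 1) = 1 - 0 = 1

Answer: 1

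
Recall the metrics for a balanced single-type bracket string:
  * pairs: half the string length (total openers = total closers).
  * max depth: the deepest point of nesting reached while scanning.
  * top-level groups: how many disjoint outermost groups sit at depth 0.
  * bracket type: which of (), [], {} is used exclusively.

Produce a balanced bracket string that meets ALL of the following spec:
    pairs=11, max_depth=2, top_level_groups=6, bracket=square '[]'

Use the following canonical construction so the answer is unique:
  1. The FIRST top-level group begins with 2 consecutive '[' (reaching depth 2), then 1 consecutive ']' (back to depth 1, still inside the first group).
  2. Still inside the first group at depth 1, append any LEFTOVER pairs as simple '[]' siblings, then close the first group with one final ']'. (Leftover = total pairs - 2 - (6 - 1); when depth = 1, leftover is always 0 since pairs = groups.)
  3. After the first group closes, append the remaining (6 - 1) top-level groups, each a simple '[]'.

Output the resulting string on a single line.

Answer: [[][][][][]][][][][][]

Derivation:
Spec: pairs=11 depth=2 groups=6
Leftover pairs = 11 - 2 - (6-1) = 4
First group: deep chain of depth 2 + 4 sibling pairs
Remaining 5 groups: simple '[]' each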